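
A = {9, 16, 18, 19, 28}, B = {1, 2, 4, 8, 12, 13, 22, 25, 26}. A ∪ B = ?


A ∪ B = all elements in A or B (or both)
A = {9, 16, 18, 19, 28}
B = {1, 2, 4, 8, 12, 13, 22, 25, 26}
A ∪ B = {1, 2, 4, 8, 9, 12, 13, 16, 18, 19, 22, 25, 26, 28}

A ∪ B = {1, 2, 4, 8, 9, 12, 13, 16, 18, 19, 22, 25, 26, 28}


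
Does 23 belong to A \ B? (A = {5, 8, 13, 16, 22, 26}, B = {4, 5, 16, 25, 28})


A = {5, 8, 13, 16, 22, 26}, B = {4, 5, 16, 25, 28}
A \ B = elements in A but not in B
A \ B = {8, 13, 22, 26}
Checking if 23 ∈ A \ B
23 is not in A \ B → False

23 ∉ A \ B


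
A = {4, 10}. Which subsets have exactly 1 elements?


|A| = 2, so A has C(2,1) = 2 subsets of size 1.
Enumerate by choosing 1 elements from A at a time:
{4}, {10}

1-element subsets (2 total): {4}, {10}


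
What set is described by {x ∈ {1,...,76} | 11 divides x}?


Checking each candidate:
Condition: multiples of 11 in {1,...,76}
Result = {11, 22, 33, 44, 55, 66}

{11, 22, 33, 44, 55, 66}


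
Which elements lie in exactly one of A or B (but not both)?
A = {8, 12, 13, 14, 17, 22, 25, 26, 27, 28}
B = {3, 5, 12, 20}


A △ B = (A \ B) ∪ (B \ A) = elements in exactly one of A or B
A \ B = {8, 13, 14, 17, 22, 25, 26, 27, 28}
B \ A = {3, 5, 20}
A △ B = {3, 5, 8, 13, 14, 17, 20, 22, 25, 26, 27, 28}

A △ B = {3, 5, 8, 13, 14, 17, 20, 22, 25, 26, 27, 28}


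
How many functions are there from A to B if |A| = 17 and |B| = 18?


Each of |A| = 17 inputs maps to any of |B| = 18 outputs.
# functions = |B|^|A| = 18^17
= 2185911559738696531968

Number of functions = 2185911559738696531968


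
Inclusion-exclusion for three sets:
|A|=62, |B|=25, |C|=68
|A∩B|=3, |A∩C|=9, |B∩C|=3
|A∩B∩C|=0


|A∪B∪C| = |A|+|B|+|C| - |A∩B|-|A∩C|-|B∩C| + |A∩B∩C|
= 62+25+68 - 3-9-3 + 0
= 155 - 15 + 0
= 140

|A ∪ B ∪ C| = 140


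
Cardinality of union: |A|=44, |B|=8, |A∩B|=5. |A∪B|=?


|A ∪ B| = |A| + |B| - |A ∩ B|
= 44 + 8 - 5
= 47

|A ∪ B| = 47


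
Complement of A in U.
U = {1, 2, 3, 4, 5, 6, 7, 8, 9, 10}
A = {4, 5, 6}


Aᶜ = U \ A = elements in U but not in A
U = {1, 2, 3, 4, 5, 6, 7, 8, 9, 10}
A = {4, 5, 6}
Aᶜ = {1, 2, 3, 7, 8, 9, 10}

Aᶜ = {1, 2, 3, 7, 8, 9, 10}


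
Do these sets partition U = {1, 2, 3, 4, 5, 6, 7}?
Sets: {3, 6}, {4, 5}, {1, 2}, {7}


A partition requires: (1) non-empty parts, (2) pairwise disjoint, (3) union = U
Parts: {3, 6}, {4, 5}, {1, 2}, {7}
Union of parts: {1, 2, 3, 4, 5, 6, 7}
U = {1, 2, 3, 4, 5, 6, 7}
All non-empty? True
Pairwise disjoint? True
Covers U? True

Yes, valid partition


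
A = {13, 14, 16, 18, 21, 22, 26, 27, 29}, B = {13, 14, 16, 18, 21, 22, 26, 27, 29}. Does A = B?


Two sets are equal iff they have exactly the same elements.
A = {13, 14, 16, 18, 21, 22, 26, 27, 29}
B = {13, 14, 16, 18, 21, 22, 26, 27, 29}
Same elements → A = B

Yes, A = B


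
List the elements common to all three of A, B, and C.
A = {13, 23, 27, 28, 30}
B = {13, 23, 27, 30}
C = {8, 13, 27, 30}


A ∩ B = {13, 23, 27, 30}
(A ∩ B) ∩ C = {13, 27, 30}

A ∩ B ∩ C = {13, 27, 30}


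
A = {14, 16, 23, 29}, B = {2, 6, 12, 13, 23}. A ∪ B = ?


A ∪ B = all elements in A or B (or both)
A = {14, 16, 23, 29}
B = {2, 6, 12, 13, 23}
A ∪ B = {2, 6, 12, 13, 14, 16, 23, 29}

A ∪ B = {2, 6, 12, 13, 14, 16, 23, 29}


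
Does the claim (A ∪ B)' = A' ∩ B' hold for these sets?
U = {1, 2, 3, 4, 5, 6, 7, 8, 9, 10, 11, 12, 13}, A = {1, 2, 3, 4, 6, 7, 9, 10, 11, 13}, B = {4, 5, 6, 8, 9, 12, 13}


LHS: A ∪ B = {1, 2, 3, 4, 5, 6, 7, 8, 9, 10, 11, 12, 13}
(A ∪ B)' = U \ (A ∪ B) = ∅
A' = {5, 8, 12}, B' = {1, 2, 3, 7, 10, 11}
Claimed RHS: A' ∩ B' = ∅
Identity is VALID: LHS = RHS = ∅ ✓

Identity is valid. (A ∪ B)' = A' ∩ B' = ∅


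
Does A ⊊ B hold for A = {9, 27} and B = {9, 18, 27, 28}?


A ⊂ B requires: A ⊆ B AND A ≠ B.
A ⊆ B? Yes
A = B? No
A ⊂ B: Yes (A is a proper subset of B)

Yes, A ⊂ B


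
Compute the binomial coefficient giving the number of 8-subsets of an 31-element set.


C(n,k) = n! / (k!(n-k)!)
C(31,8) = 31! / (8!23!)
= 7888725

C(31,8) = 7888725


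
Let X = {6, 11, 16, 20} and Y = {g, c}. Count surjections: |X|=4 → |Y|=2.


n = |X| = 4, k = |Y| = 2. Surjections via inclusion-exclusion:
S(n,k) = Σ(-1)^i × C(k,i) × (k-i)^n, i=0 to k
i=0: (-1)^0×C(2,0)×2^4 = 16
i=1: (-1)^1×C(2,1)×1^4 = -2
i=2: (-1)^2×C(2,2)×0^4 = 0
Total = 14

Number of surjections = 14


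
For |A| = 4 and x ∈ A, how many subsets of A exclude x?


Subsets of A avoiding x are subsets of A \ {x}, which has 3 elements.
Count = 2^(n-1) = 2^3
= 8

Number of subsets avoiding x = 8


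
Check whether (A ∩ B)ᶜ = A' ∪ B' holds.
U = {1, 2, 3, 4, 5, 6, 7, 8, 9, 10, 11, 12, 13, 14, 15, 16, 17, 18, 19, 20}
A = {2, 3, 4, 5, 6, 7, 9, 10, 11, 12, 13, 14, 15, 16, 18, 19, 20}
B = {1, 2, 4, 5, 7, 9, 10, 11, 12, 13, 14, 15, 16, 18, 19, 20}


LHS: A ∩ B = {2, 4, 5, 7, 9, 10, 11, 12, 13, 14, 15, 16, 18, 19, 20}
(A ∩ B)' = U \ (A ∩ B) = {1, 3, 6, 8, 17}
A' = {1, 8, 17}, B' = {3, 6, 8, 17}
Claimed RHS: A' ∪ B' = {1, 3, 6, 8, 17}
Identity is VALID: LHS = RHS = {1, 3, 6, 8, 17} ✓

Identity is valid. (A ∩ B)' = A' ∪ B' = {1, 3, 6, 8, 17}


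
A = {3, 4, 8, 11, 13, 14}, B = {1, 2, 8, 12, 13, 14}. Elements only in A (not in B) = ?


A = {3, 4, 8, 11, 13, 14}
B = {1, 2, 8, 12, 13, 14}
Region: only in A (not in B)
Elements: {3, 4, 11}

Elements only in A (not in B): {3, 4, 11}


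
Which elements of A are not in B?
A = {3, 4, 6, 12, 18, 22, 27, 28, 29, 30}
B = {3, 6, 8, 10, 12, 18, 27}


A \ B = elements in A but not in B
A = {3, 4, 6, 12, 18, 22, 27, 28, 29, 30}
B = {3, 6, 8, 10, 12, 18, 27}
Remove from A any elements in B
A \ B = {4, 22, 28, 29, 30}

A \ B = {4, 22, 28, 29, 30}


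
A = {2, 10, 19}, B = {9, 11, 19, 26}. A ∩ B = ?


A ∩ B = elements in both A and B
A = {2, 10, 19}
B = {9, 11, 19, 26}
A ∩ B = {19}

A ∩ B = {19}


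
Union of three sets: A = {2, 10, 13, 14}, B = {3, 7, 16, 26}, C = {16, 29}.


A ∪ B = {2, 3, 7, 10, 13, 14, 16, 26}
(A ∪ B) ∪ C = {2, 3, 7, 10, 13, 14, 16, 26, 29}

A ∪ B ∪ C = {2, 3, 7, 10, 13, 14, 16, 26, 29}


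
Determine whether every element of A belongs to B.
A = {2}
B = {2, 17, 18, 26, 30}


A ⊆ B means every element of A is in B.
All elements of A are in B.
So A ⊆ B.

Yes, A ⊆ B


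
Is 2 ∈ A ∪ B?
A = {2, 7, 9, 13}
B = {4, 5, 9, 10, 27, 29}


A = {2, 7, 9, 13}, B = {4, 5, 9, 10, 27, 29}
A ∪ B = all elements in A or B
A ∪ B = {2, 4, 5, 7, 9, 10, 13, 27, 29}
Checking if 2 ∈ A ∪ B
2 is in A ∪ B → True

2 ∈ A ∪ B


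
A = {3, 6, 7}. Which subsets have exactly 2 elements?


|A| = 3, so A has C(3,2) = 3 subsets of size 2.
Enumerate by choosing 2 elements from A at a time:
{3, 6}, {3, 7}, {6, 7}

2-element subsets (3 total): {3, 6}, {3, 7}, {6, 7}


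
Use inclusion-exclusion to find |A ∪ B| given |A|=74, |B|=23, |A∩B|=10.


|A ∪ B| = |A| + |B| - |A ∩ B|
= 74 + 23 - 10
= 87

|A ∪ B| = 87


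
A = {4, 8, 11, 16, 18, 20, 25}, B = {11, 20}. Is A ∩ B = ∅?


Disjoint means A ∩ B = ∅.
A ∩ B = {11, 20}
A ∩ B ≠ ∅, so A and B are NOT disjoint.

No, A and B are not disjoint (A ∩ B = {11, 20})


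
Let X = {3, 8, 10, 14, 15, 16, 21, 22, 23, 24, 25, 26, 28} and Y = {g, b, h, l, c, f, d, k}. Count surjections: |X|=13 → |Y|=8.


n = |X| = 13, k = |Y| = 8. Surjections via inclusion-exclusion:
S(n,k) = Σ(-1)^i × C(k,i) × (k-i)^n, i=0 to k
i=0: (-1)^0×C(8,0)×8^13 = 549755813888
i=1: (-1)^1×C(8,1)×7^13 = -775112083256
i=2: (-1)^2×C(8,2)×6^13 = 365699432448
i=3: (-1)^3×C(8,3)×5^13 = -68359375000
i=4: (-1)^4×C(8,4)×4^13 = 4697620480
i=5: (-1)^5×C(8,5)×3^13 = -89282088
i=6: (-1)^6×C(8,6)×2^13 = 229376
i=7: (-1)^7×C(8,7)×1^13 = -8
i=8: (-1)^8×C(8,8)×0^13 = 0
Total = 76592355840

Number of surjections = 76592355840


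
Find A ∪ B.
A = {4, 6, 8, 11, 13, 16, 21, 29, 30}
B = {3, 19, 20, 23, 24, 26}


A ∪ B = all elements in A or B (or both)
A = {4, 6, 8, 11, 13, 16, 21, 29, 30}
B = {3, 19, 20, 23, 24, 26}
A ∪ B = {3, 4, 6, 8, 11, 13, 16, 19, 20, 21, 23, 24, 26, 29, 30}

A ∪ B = {3, 4, 6, 8, 11, 13, 16, 19, 20, 21, 23, 24, 26, 29, 30}


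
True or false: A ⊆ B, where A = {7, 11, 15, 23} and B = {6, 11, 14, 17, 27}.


A ⊆ B means every element of A is in B.
Elements in A not in B: {7, 15, 23}
So A ⊄ B.

No, A ⊄ B


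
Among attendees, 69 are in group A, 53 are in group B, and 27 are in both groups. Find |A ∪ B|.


|A ∪ B| = |A| + |B| - |A ∩ B|
= 69 + 53 - 27
= 95

|A ∪ B| = 95


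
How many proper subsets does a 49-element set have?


Total subsets = 2^n = 2^49 = 562949953421312
Proper subsets exclude the set itself: 2^n - 1
= 562949953421312 - 1
= 562949953421311

Number of proper subsets = 562949953421311


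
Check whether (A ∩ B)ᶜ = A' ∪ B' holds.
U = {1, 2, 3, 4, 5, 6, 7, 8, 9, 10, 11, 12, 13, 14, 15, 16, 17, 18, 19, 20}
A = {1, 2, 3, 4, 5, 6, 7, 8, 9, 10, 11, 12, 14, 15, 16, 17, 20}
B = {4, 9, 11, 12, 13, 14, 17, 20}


LHS: A ∩ B = {4, 9, 11, 12, 14, 17, 20}
(A ∩ B)' = U \ (A ∩ B) = {1, 2, 3, 5, 6, 7, 8, 10, 13, 15, 16, 18, 19}
A' = {13, 18, 19}, B' = {1, 2, 3, 5, 6, 7, 8, 10, 15, 16, 18, 19}
Claimed RHS: A' ∪ B' = {1, 2, 3, 5, 6, 7, 8, 10, 13, 15, 16, 18, 19}
Identity is VALID: LHS = RHS = {1, 2, 3, 5, 6, 7, 8, 10, 13, 15, 16, 18, 19} ✓

Identity is valid. (A ∩ B)' = A' ∪ B' = {1, 2, 3, 5, 6, 7, 8, 10, 13, 15, 16, 18, 19}


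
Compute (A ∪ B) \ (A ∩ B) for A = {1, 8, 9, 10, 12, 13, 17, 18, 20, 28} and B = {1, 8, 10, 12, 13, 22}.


A △ B = (A \ B) ∪ (B \ A) = elements in exactly one of A or B
A \ B = {9, 17, 18, 20, 28}
B \ A = {22}
A △ B = {9, 17, 18, 20, 22, 28}

A △ B = {9, 17, 18, 20, 22, 28}


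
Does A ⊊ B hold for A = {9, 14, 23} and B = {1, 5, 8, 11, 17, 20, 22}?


A ⊂ B requires: A ⊆ B AND A ≠ B.
A ⊆ B? No
A ⊄ B, so A is not a proper subset.

No, A is not a proper subset of B


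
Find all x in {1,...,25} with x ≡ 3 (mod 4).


Checking each candidate:
Condition: x in {1,...,25} with x ≡ 3 (mod 4)
Result = {3, 7, 11, 15, 19, 23}

{3, 7, 11, 15, 19, 23}


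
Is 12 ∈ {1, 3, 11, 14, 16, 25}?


A = {1, 3, 11, 14, 16, 25}
Checking if 12 is in A
12 is not in A → False

12 ∉ A


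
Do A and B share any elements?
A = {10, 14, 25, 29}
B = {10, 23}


Disjoint means A ∩ B = ∅.
A ∩ B = {10}
A ∩ B ≠ ∅, so A and B are NOT disjoint.

Yes — A and B share the element(s) of A ∩ B = {10}, so they are not disjoint


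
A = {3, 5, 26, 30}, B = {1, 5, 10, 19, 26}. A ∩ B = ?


A ∩ B = elements in both A and B
A = {3, 5, 26, 30}
B = {1, 5, 10, 19, 26}
A ∩ B = {5, 26}

A ∩ B = {5, 26}


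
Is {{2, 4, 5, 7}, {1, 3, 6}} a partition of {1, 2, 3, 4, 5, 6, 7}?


A partition requires: (1) non-empty parts, (2) pairwise disjoint, (3) union = U
Parts: {2, 4, 5, 7}, {1, 3, 6}
Union of parts: {1, 2, 3, 4, 5, 6, 7}
U = {1, 2, 3, 4, 5, 6, 7}
All non-empty? True
Pairwise disjoint? True
Covers U? True

Yes, valid partition


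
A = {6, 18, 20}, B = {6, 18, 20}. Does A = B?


Two sets are equal iff they have exactly the same elements.
A = {6, 18, 20}
B = {6, 18, 20}
Same elements → A = B

Yes, A = B


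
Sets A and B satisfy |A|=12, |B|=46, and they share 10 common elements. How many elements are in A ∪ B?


|A ∪ B| = |A| + |B| - |A ∩ B|
= 12 + 46 - 10
= 48

|A ∪ B| = 48


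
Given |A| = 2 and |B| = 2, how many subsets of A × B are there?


A relation from A to B is any subset of A × B.
|A × B| = 2 × 2 = 4
# relations = 2^|A × B| = 2^4 = 16

Number of relations = 16


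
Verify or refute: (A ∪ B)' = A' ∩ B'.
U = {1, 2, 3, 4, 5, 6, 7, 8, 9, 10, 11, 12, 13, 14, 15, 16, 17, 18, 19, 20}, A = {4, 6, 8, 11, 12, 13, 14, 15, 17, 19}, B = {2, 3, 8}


LHS: A ∪ B = {2, 3, 4, 6, 8, 11, 12, 13, 14, 15, 17, 19}
(A ∪ B)' = U \ (A ∪ B) = {1, 5, 7, 9, 10, 16, 18, 20}
A' = {1, 2, 3, 5, 7, 9, 10, 16, 18, 20}, B' = {1, 4, 5, 6, 7, 9, 10, 11, 12, 13, 14, 15, 16, 17, 18, 19, 20}
Claimed RHS: A' ∩ B' = {1, 5, 7, 9, 10, 16, 18, 20}
Identity is VALID: LHS = RHS = {1, 5, 7, 9, 10, 16, 18, 20} ✓

Identity is valid. (A ∪ B)' = A' ∩ B' = {1, 5, 7, 9, 10, 16, 18, 20}


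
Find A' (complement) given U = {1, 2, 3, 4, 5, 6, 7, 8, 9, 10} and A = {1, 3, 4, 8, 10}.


Aᶜ = U \ A = elements in U but not in A
U = {1, 2, 3, 4, 5, 6, 7, 8, 9, 10}
A = {1, 3, 4, 8, 10}
Aᶜ = {2, 5, 6, 7, 9}

Aᶜ = {2, 5, 6, 7, 9}


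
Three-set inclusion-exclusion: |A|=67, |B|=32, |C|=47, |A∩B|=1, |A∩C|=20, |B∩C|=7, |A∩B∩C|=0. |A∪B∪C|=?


|A∪B∪C| = |A|+|B|+|C| - |A∩B|-|A∩C|-|B∩C| + |A∩B∩C|
= 67+32+47 - 1-20-7 + 0
= 146 - 28 + 0
= 118

|A ∪ B ∪ C| = 118


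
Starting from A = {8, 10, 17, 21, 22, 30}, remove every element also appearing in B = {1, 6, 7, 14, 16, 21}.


A \ B = elements in A but not in B
A = {8, 10, 17, 21, 22, 30}
B = {1, 6, 7, 14, 16, 21}
Remove from A any elements in B
A \ B = {8, 10, 17, 22, 30}

A \ B = {8, 10, 17, 22, 30}


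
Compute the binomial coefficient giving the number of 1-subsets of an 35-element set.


C(n,k) = n! / (k!(n-k)!)
C(35,1) = 35! / (1!34!)
= 35

C(35,1) = 35


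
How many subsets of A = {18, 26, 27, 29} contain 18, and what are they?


A subset of A contains 18 iff the remaining 3 elements form any subset of A \ {18}.
Count: 2^(n-1) = 2^3 = 8
Subsets containing 18: {18}, {18, 26}, {18, 27}, {18, 29}, {18, 26, 27}, {18, 26, 29}, {18, 27, 29}, {18, 26, 27, 29}

Subsets containing 18 (8 total): {18}, {18, 26}, {18, 27}, {18, 29}, {18, 26, 27}, {18, 26, 29}, {18, 27, 29}, {18, 26, 27, 29}


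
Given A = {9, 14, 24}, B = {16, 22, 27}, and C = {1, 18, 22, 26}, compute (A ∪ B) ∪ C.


A ∪ B = {9, 14, 16, 22, 24, 27}
(A ∪ B) ∪ C = {1, 9, 14, 16, 18, 22, 24, 26, 27}

A ∪ B ∪ C = {1, 9, 14, 16, 18, 22, 24, 26, 27}


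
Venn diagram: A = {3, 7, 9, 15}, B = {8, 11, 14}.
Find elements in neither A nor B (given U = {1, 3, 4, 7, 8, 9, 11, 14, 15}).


A = {3, 7, 9, 15}
B = {8, 11, 14}
Region: in neither A nor B (given U = {1, 3, 4, 7, 8, 9, 11, 14, 15})
Elements: {1, 4}

Elements in neither A nor B (given U = {1, 3, 4, 7, 8, 9, 11, 14, 15}): {1, 4}


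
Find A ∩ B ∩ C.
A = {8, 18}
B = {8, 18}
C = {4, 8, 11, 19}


A ∩ B = {8, 18}
(A ∩ B) ∩ C = {8}

A ∩ B ∩ C = {8}


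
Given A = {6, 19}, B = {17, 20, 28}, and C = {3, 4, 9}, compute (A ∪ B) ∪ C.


A ∪ B = {6, 17, 19, 20, 28}
(A ∪ B) ∪ C = {3, 4, 6, 9, 17, 19, 20, 28}

A ∪ B ∪ C = {3, 4, 6, 9, 17, 19, 20, 28}


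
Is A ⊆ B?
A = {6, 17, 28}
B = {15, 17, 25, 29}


A ⊆ B means every element of A is in B.
Elements in A not in B: {6, 28}
So A ⊄ B.

No, A ⊄ B


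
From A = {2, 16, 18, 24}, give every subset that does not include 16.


A subset of A that omits 16 is a subset of A \ {16}, so there are 2^(n-1) = 2^3 = 8 of them.
Subsets excluding 16: ∅, {2}, {18}, {24}, {2, 18}, {2, 24}, {18, 24}, {2, 18, 24}

Subsets excluding 16 (8 total): ∅, {2}, {18}, {24}, {2, 18}, {2, 24}, {18, 24}, {2, 18, 24}


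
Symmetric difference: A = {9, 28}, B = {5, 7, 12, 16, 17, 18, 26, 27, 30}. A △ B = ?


A △ B = (A \ B) ∪ (B \ A) = elements in exactly one of A or B
A \ B = {9, 28}
B \ A = {5, 7, 12, 16, 17, 18, 26, 27, 30}
A △ B = {5, 7, 9, 12, 16, 17, 18, 26, 27, 28, 30}

A △ B = {5, 7, 9, 12, 16, 17, 18, 26, 27, 28, 30}


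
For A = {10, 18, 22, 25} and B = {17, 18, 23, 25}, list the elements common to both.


A ∩ B = elements in both A and B
A = {10, 18, 22, 25}
B = {17, 18, 23, 25}
A ∩ B = {18, 25}

A ∩ B = {18, 25}


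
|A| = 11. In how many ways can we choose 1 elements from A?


C(n,k) = n! / (k!(n-k)!)
C(11,1) = 11! / (1!10!)
= 11

C(11,1) = 11


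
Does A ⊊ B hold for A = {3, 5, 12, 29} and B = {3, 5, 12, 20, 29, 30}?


A ⊂ B requires: A ⊆ B AND A ≠ B.
A ⊆ B? Yes
A = B? No
A ⊂ B: Yes (A is a proper subset of B)

Yes, A ⊂ B


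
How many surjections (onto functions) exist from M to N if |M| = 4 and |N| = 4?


n = |M| = 4, k = |N| = 4. Surjections via inclusion-exclusion:
S(n,k) = Σ(-1)^i × C(k,i) × (k-i)^n, i=0 to k
i=0: (-1)^0×C(4,0)×4^4 = 256
i=1: (-1)^1×C(4,1)×3^4 = -324
i=2: (-1)^2×C(4,2)×2^4 = 96
i=3: (-1)^3×C(4,3)×1^4 = -4
i=4: (-1)^4×C(4,4)×0^4 = 0
Total = 24

Number of surjections = 24


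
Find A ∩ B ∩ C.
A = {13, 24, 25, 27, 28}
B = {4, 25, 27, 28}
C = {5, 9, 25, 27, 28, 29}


A ∩ B = {25, 27, 28}
(A ∩ B) ∩ C = {25, 27, 28}

A ∩ B ∩ C = {25, 27, 28}


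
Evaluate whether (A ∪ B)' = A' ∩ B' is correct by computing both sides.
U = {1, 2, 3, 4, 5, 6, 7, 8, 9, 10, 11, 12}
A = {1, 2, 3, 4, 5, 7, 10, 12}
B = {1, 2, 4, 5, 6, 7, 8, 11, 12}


LHS: A ∪ B = {1, 2, 3, 4, 5, 6, 7, 8, 10, 11, 12}
(A ∪ B)' = U \ (A ∪ B) = {9}
A' = {6, 8, 9, 11}, B' = {3, 9, 10}
Claimed RHS: A' ∩ B' = {9}
Identity is VALID: LHS = RHS = {9} ✓

Identity is valid. (A ∪ B)' = A' ∩ B' = {9}


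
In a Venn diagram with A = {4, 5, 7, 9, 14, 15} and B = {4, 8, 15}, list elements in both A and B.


A = {4, 5, 7, 9, 14, 15}
B = {4, 8, 15}
Region: in both A and B
Elements: {4, 15}

Elements in both A and B: {4, 15}


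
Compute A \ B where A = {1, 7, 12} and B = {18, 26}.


A \ B = elements in A but not in B
A = {1, 7, 12}
B = {18, 26}
Remove from A any elements in B
A \ B = {1, 7, 12}

A \ B = {1, 7, 12}


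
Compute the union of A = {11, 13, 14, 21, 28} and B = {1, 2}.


A ∪ B = all elements in A or B (or both)
A = {11, 13, 14, 21, 28}
B = {1, 2}
A ∪ B = {1, 2, 11, 13, 14, 21, 28}

A ∪ B = {1, 2, 11, 13, 14, 21, 28}


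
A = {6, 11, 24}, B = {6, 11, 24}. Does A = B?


Two sets are equal iff they have exactly the same elements.
A = {6, 11, 24}
B = {6, 11, 24}
Same elements → A = B

Yes, A = B


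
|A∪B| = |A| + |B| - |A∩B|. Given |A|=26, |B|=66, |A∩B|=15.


|A ∪ B| = |A| + |B| - |A ∩ B|
= 26 + 66 - 15
= 77

|A ∪ B| = 77


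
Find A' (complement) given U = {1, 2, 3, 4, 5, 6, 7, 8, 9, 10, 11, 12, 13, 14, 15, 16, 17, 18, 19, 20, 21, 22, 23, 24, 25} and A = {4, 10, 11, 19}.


Aᶜ = U \ A = elements in U but not in A
U = {1, 2, 3, 4, 5, 6, 7, 8, 9, 10, 11, 12, 13, 14, 15, 16, 17, 18, 19, 20, 21, 22, 23, 24, 25}
A = {4, 10, 11, 19}
Aᶜ = {1, 2, 3, 5, 6, 7, 8, 9, 12, 13, 14, 15, 16, 17, 18, 20, 21, 22, 23, 24, 25}

Aᶜ = {1, 2, 3, 5, 6, 7, 8, 9, 12, 13, 14, 15, 16, 17, 18, 20, 21, 22, 23, 24, 25}


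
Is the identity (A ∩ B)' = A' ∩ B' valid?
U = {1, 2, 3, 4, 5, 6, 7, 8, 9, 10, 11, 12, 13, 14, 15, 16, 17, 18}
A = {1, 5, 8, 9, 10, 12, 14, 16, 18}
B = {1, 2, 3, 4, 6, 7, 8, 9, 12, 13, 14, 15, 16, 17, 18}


LHS: A ∩ B = {1, 8, 9, 12, 14, 16, 18}
(A ∩ B)' = U \ (A ∩ B) = {2, 3, 4, 5, 6, 7, 10, 11, 13, 15, 17}
A' = {2, 3, 4, 6, 7, 11, 13, 15, 17}, B' = {5, 10, 11}
Claimed RHS: A' ∩ B' = {11}
Identity is INVALID: LHS = {2, 3, 4, 5, 6, 7, 10, 11, 13, 15, 17} but the RHS claimed here equals {11}. The correct form is (A ∩ B)' = A' ∪ B'.

Identity is invalid: (A ∩ B)' = {2, 3, 4, 5, 6, 7, 10, 11, 13, 15, 17} but A' ∩ B' = {11}. The correct De Morgan law is (A ∩ B)' = A' ∪ B'.


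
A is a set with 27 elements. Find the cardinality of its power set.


Number of subsets = 2^n
= 2^27
= 134217728

|P(A)| = 134217728


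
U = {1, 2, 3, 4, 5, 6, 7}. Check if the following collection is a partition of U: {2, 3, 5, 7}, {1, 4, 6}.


A partition requires: (1) non-empty parts, (2) pairwise disjoint, (3) union = U
Parts: {2, 3, 5, 7}, {1, 4, 6}
Union of parts: {1, 2, 3, 4, 5, 6, 7}
U = {1, 2, 3, 4, 5, 6, 7}
All non-empty? True
Pairwise disjoint? True
Covers U? True

Yes, valid partition


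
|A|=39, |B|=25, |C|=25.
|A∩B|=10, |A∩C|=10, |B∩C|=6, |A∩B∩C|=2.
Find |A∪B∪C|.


|A∪B∪C| = |A|+|B|+|C| - |A∩B|-|A∩C|-|B∩C| + |A∩B∩C|
= 39+25+25 - 10-10-6 + 2
= 89 - 26 + 2
= 65

|A ∪ B ∪ C| = 65


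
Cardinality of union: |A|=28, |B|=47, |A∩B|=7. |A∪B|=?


|A ∪ B| = |A| + |B| - |A ∩ B|
= 28 + 47 - 7
= 68

|A ∪ B| = 68


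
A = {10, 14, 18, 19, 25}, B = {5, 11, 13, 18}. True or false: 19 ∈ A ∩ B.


A = {10, 14, 18, 19, 25}, B = {5, 11, 13, 18}
A ∩ B = elements in both A and B
A ∩ B = {18}
Checking if 19 ∈ A ∩ B
19 is not in A ∩ B → False

19 ∉ A ∩ B


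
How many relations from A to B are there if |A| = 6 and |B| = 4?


A relation from A to B is any subset of A × B.
|A × B| = 6 × 4 = 24
# relations = 2^|A × B| = 2^24 = 16777216

Number of relations = 16777216


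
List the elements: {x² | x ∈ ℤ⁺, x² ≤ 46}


Checking each candidate:
Condition: positive perfect squares ≤ 46
Result = {1, 4, 9, 16, 25, 36}

{1, 4, 9, 16, 25, 36}


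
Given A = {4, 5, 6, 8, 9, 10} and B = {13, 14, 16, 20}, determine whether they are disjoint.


Disjoint means A ∩ B = ∅.
A ∩ B = ∅
A ∩ B = ∅, so A and B are disjoint.

Yes, A and B are disjoint


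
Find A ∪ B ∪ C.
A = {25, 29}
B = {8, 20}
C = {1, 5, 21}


A ∪ B = {8, 20, 25, 29}
(A ∪ B) ∪ C = {1, 5, 8, 20, 21, 25, 29}

A ∪ B ∪ C = {1, 5, 8, 20, 21, 25, 29}


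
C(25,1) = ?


C(n,k) = n! / (k!(n-k)!)
C(25,1) = 25! / (1!24!)
= 25

C(25,1) = 25


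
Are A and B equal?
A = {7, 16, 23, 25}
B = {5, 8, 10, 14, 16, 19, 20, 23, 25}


Two sets are equal iff they have exactly the same elements.
A = {7, 16, 23, 25}
B = {5, 8, 10, 14, 16, 19, 20, 23, 25}
Differences: {5, 7, 8, 10, 14, 19, 20}
A ≠ B

No, A ≠ B


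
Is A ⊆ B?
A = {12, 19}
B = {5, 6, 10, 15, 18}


A ⊆ B means every element of A is in B.
Elements in A not in B: {12, 19}
So A ⊄ B.

No, A ⊄ B


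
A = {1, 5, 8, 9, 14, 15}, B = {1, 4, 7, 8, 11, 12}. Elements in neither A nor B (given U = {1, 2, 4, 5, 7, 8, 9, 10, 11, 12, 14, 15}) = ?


A = {1, 5, 8, 9, 14, 15}
B = {1, 4, 7, 8, 11, 12}
Region: in neither A nor B (given U = {1, 2, 4, 5, 7, 8, 9, 10, 11, 12, 14, 15})
Elements: {2, 10}

Elements in neither A nor B (given U = {1, 2, 4, 5, 7, 8, 9, 10, 11, 12, 14, 15}): {2, 10}


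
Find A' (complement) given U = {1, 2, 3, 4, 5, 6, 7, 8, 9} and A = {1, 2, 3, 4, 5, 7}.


Aᶜ = U \ A = elements in U but not in A
U = {1, 2, 3, 4, 5, 6, 7, 8, 9}
A = {1, 2, 3, 4, 5, 7}
Aᶜ = {6, 8, 9}

Aᶜ = {6, 8, 9}


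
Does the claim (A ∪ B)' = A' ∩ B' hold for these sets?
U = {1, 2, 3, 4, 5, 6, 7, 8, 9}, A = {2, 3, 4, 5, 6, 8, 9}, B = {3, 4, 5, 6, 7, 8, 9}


LHS: A ∪ B = {2, 3, 4, 5, 6, 7, 8, 9}
(A ∪ B)' = U \ (A ∪ B) = {1}
A' = {1, 7}, B' = {1, 2}
Claimed RHS: A' ∩ B' = {1}
Identity is VALID: LHS = RHS = {1} ✓

Identity is valid. (A ∪ B)' = A' ∩ B' = {1}


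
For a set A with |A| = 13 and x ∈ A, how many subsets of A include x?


Subsets of A containing x correspond to subsets of A \ {x}, which has 12 elements.
Count = 2^(n-1) = 2^12
= 4096

Number of subsets containing x = 4096


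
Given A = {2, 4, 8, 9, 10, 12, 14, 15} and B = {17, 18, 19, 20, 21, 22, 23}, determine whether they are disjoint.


Disjoint means A ∩ B = ∅.
A ∩ B = ∅
A ∩ B = ∅, so A and B are disjoint.

Yes, A and B are disjoint


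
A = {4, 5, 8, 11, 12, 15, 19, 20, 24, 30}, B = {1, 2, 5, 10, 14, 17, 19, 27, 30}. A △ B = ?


A △ B = (A \ B) ∪ (B \ A) = elements in exactly one of A or B
A \ B = {4, 8, 11, 12, 15, 20, 24}
B \ A = {1, 2, 10, 14, 17, 27}
A △ B = {1, 2, 4, 8, 10, 11, 12, 14, 15, 17, 20, 24, 27}

A △ B = {1, 2, 4, 8, 10, 11, 12, 14, 15, 17, 20, 24, 27}


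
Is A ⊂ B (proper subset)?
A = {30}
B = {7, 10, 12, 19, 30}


A ⊂ B requires: A ⊆ B AND A ≠ B.
A ⊆ B? Yes
A = B? No
A ⊂ B: Yes (A is a proper subset of B)

Yes, A ⊂ B


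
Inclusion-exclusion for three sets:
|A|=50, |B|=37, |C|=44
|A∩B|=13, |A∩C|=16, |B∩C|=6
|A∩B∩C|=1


|A∪B∪C| = |A|+|B|+|C| - |A∩B|-|A∩C|-|B∩C| + |A∩B∩C|
= 50+37+44 - 13-16-6 + 1
= 131 - 35 + 1
= 97

|A ∪ B ∪ C| = 97


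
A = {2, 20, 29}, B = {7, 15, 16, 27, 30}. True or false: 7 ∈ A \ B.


A = {2, 20, 29}, B = {7, 15, 16, 27, 30}
A \ B = elements in A but not in B
A \ B = {2, 20, 29}
Checking if 7 ∈ A \ B
7 is not in A \ B → False

7 ∉ A \ B


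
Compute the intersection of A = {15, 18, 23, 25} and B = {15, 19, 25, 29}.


A ∩ B = elements in both A and B
A = {15, 18, 23, 25}
B = {15, 19, 25, 29}
A ∩ B = {15, 25}

A ∩ B = {15, 25}


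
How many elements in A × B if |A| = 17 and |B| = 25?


|A × B| = |A| × |B|
= 17 × 25
= 425

|A × B| = 425


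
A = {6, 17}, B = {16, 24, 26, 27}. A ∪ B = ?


A ∪ B = all elements in A or B (or both)
A = {6, 17}
B = {16, 24, 26, 27}
A ∪ B = {6, 16, 17, 24, 26, 27}

A ∪ B = {6, 16, 17, 24, 26, 27}


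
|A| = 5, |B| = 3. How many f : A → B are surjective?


n = |A| = 5, k = |B| = 3. Surjections via inclusion-exclusion:
S(n,k) = Σ(-1)^i × C(k,i) × (k-i)^n, i=0 to k
i=0: (-1)^0×C(3,0)×3^5 = 243
i=1: (-1)^1×C(3,1)×2^5 = -96
i=2: (-1)^2×C(3,2)×1^5 = 3
i=3: (-1)^3×C(3,3)×0^5 = 0
Total = 150

Number of surjections = 150


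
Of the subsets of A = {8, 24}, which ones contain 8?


A subset of A contains 8 iff the remaining 1 elements form any subset of A \ {8}.
Count: 2^(n-1) = 2^1 = 2
Subsets containing 8: {8}, {8, 24}

Subsets containing 8 (2 total): {8}, {8, 24}


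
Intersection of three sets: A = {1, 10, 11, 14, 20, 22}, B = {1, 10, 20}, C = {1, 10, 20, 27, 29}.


A ∩ B = {1, 10, 20}
(A ∩ B) ∩ C = {1, 10, 20}

A ∩ B ∩ C = {1, 10, 20}


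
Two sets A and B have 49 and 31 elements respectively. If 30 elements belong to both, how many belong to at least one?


|A ∪ B| = |A| + |B| - |A ∩ B|
= 49 + 31 - 30
= 50

|A ∪ B| = 50


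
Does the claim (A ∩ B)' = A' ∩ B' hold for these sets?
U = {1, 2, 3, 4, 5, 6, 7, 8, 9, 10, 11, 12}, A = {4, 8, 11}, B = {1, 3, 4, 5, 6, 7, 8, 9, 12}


LHS: A ∩ B = {4, 8}
(A ∩ B)' = U \ (A ∩ B) = {1, 2, 3, 5, 6, 7, 9, 10, 11, 12}
A' = {1, 2, 3, 5, 6, 7, 9, 10, 12}, B' = {2, 10, 11}
Claimed RHS: A' ∩ B' = {2, 10}
Identity is INVALID: LHS = {1, 2, 3, 5, 6, 7, 9, 10, 11, 12} but the RHS claimed here equals {2, 10}. The correct form is (A ∩ B)' = A' ∪ B'.

Identity is invalid: (A ∩ B)' = {1, 2, 3, 5, 6, 7, 9, 10, 11, 12} but A' ∩ B' = {2, 10}. The correct De Morgan law is (A ∩ B)' = A' ∪ B'.


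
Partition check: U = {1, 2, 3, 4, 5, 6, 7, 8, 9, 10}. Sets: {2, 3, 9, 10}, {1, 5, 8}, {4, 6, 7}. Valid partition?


A partition requires: (1) non-empty parts, (2) pairwise disjoint, (3) union = U
Parts: {2, 3, 9, 10}, {1, 5, 8}, {4, 6, 7}
Union of parts: {1, 2, 3, 4, 5, 6, 7, 8, 9, 10}
U = {1, 2, 3, 4, 5, 6, 7, 8, 9, 10}
All non-empty? True
Pairwise disjoint? True
Covers U? True

Yes, valid partition


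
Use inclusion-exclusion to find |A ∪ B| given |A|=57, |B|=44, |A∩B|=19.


|A ∪ B| = |A| + |B| - |A ∩ B|
= 57 + 44 - 19
= 82

|A ∪ B| = 82


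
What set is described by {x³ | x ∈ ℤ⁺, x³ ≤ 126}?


Checking each candidate:
Condition: positive perfect cubes ≤ 126
Result = {1, 8, 27, 64, 125}

{1, 8, 27, 64, 125}


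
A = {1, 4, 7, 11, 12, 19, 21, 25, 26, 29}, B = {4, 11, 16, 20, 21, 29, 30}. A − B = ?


A \ B = elements in A but not in B
A = {1, 4, 7, 11, 12, 19, 21, 25, 26, 29}
B = {4, 11, 16, 20, 21, 29, 30}
Remove from A any elements in B
A \ B = {1, 7, 12, 19, 25, 26}

A \ B = {1, 7, 12, 19, 25, 26}


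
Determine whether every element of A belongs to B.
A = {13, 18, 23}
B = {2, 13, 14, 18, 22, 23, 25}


A ⊆ B means every element of A is in B.
All elements of A are in B.
So A ⊆ B.

Yes, A ⊆ B


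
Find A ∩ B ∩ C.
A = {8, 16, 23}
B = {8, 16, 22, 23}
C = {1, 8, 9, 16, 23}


A ∩ B = {8, 16, 23}
(A ∩ B) ∩ C = {8, 16, 23}

A ∩ B ∩ C = {8, 16, 23}


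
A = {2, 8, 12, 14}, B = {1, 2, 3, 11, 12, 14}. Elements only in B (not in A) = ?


A = {2, 8, 12, 14}
B = {1, 2, 3, 11, 12, 14}
Region: only in B (not in A)
Elements: {1, 3, 11}

Elements only in B (not in A): {1, 3, 11}


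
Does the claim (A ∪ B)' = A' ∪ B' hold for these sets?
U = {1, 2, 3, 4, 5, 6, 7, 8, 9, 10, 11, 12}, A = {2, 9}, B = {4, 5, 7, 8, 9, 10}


LHS: A ∪ B = {2, 4, 5, 7, 8, 9, 10}
(A ∪ B)' = U \ (A ∪ B) = {1, 3, 6, 11, 12}
A' = {1, 3, 4, 5, 6, 7, 8, 10, 11, 12}, B' = {1, 2, 3, 6, 11, 12}
Claimed RHS: A' ∪ B' = {1, 2, 3, 4, 5, 6, 7, 8, 10, 11, 12}
Identity is INVALID: LHS = {1, 3, 6, 11, 12} but the RHS claimed here equals {1, 2, 3, 4, 5, 6, 7, 8, 10, 11, 12}. The correct form is (A ∪ B)' = A' ∩ B'.

Identity is invalid: (A ∪ B)' = {1, 3, 6, 11, 12} but A' ∪ B' = {1, 2, 3, 4, 5, 6, 7, 8, 10, 11, 12}. The correct De Morgan law is (A ∪ B)' = A' ∩ B'.


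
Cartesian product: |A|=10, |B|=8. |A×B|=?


|A × B| = |A| × |B|
= 10 × 8
= 80

|A × B| = 80


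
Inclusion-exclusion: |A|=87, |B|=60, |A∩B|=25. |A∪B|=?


|A ∪ B| = |A| + |B| - |A ∩ B|
= 87 + 60 - 25
= 122

|A ∪ B| = 122


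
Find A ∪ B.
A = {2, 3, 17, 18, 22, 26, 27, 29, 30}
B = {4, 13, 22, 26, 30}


A ∪ B = all elements in A or B (or both)
A = {2, 3, 17, 18, 22, 26, 27, 29, 30}
B = {4, 13, 22, 26, 30}
A ∪ B = {2, 3, 4, 13, 17, 18, 22, 26, 27, 29, 30}

A ∪ B = {2, 3, 4, 13, 17, 18, 22, 26, 27, 29, 30}


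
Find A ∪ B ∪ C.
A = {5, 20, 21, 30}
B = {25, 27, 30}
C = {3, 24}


A ∪ B = {5, 20, 21, 25, 27, 30}
(A ∪ B) ∪ C = {3, 5, 20, 21, 24, 25, 27, 30}

A ∪ B ∪ C = {3, 5, 20, 21, 24, 25, 27, 30}


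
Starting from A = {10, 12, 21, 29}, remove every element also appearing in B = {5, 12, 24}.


A \ B = elements in A but not in B
A = {10, 12, 21, 29}
B = {5, 12, 24}
Remove from A any elements in B
A \ B = {10, 21, 29}

A \ B = {10, 21, 29}


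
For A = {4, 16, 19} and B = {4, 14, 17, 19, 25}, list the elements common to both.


A ∩ B = elements in both A and B
A = {4, 16, 19}
B = {4, 14, 17, 19, 25}
A ∩ B = {4, 19}

A ∩ B = {4, 19}


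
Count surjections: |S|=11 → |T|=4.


n = |S| = 11, k = |T| = 4. Surjections via inclusion-exclusion:
S(n,k) = Σ(-1)^i × C(k,i) × (k-i)^n, i=0 to k
i=0: (-1)^0×C(4,0)×4^11 = 4194304
i=1: (-1)^1×C(4,1)×3^11 = -708588
i=2: (-1)^2×C(4,2)×2^11 = 12288
i=3: (-1)^3×C(4,3)×1^11 = -4
i=4: (-1)^4×C(4,4)×0^11 = 0
Total = 3498000

Number of surjections = 3498000


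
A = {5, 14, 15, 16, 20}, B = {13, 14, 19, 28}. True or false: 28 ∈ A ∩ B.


A = {5, 14, 15, 16, 20}, B = {13, 14, 19, 28}
A ∩ B = elements in both A and B
A ∩ B = {14}
Checking if 28 ∈ A ∩ B
28 is not in A ∩ B → False

28 ∉ A ∩ B


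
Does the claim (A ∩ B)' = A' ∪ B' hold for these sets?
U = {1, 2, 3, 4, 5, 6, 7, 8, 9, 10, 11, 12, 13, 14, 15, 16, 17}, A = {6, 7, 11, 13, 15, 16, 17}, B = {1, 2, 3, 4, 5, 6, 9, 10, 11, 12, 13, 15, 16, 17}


LHS: A ∩ B = {6, 11, 13, 15, 16, 17}
(A ∩ B)' = U \ (A ∩ B) = {1, 2, 3, 4, 5, 7, 8, 9, 10, 12, 14}
A' = {1, 2, 3, 4, 5, 8, 9, 10, 12, 14}, B' = {7, 8, 14}
Claimed RHS: A' ∪ B' = {1, 2, 3, 4, 5, 7, 8, 9, 10, 12, 14}
Identity is VALID: LHS = RHS = {1, 2, 3, 4, 5, 7, 8, 9, 10, 12, 14} ✓

Identity is valid. (A ∩ B)' = A' ∪ B' = {1, 2, 3, 4, 5, 7, 8, 9, 10, 12, 14}


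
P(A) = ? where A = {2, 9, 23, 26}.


|A| = 4, so |P(A)| = 2^4 = 16
Enumerate subsets by cardinality (0 to 4):
∅, {2}, {9}, {23}, {26}, {2, 9}, {2, 23}, {2, 26}, {9, 23}, {9, 26}, {23, 26}, {2, 9, 23}, {2, 9, 26}, {2, 23, 26}, {9, 23, 26}, {2, 9, 23, 26}

P(A) has 16 subsets: ∅, {2}, {9}, {23}, {26}, {2, 9}, {2, 23}, {2, 26}, {9, 23}, {9, 26}, {23, 26}, {2, 9, 23}, {2, 9, 26}, {2, 23, 26}, {9, 23, 26}, {2, 9, 23, 26}


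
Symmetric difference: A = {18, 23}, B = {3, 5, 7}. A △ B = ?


A △ B = (A \ B) ∪ (B \ A) = elements in exactly one of A or B
A \ B = {18, 23}
B \ A = {3, 5, 7}
A △ B = {3, 5, 7, 18, 23}

A △ B = {3, 5, 7, 18, 23}


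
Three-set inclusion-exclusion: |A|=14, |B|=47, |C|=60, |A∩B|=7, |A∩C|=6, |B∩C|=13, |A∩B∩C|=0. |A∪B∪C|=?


|A∪B∪C| = |A|+|B|+|C| - |A∩B|-|A∩C|-|B∩C| + |A∩B∩C|
= 14+47+60 - 7-6-13 + 0
= 121 - 26 + 0
= 95

|A ∪ B ∪ C| = 95


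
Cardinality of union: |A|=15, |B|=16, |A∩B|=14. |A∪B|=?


|A ∪ B| = |A| + |B| - |A ∩ B|
= 15 + 16 - 14
= 17

|A ∪ B| = 17


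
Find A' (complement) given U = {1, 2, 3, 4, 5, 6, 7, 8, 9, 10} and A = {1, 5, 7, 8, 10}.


Aᶜ = U \ A = elements in U but not in A
U = {1, 2, 3, 4, 5, 6, 7, 8, 9, 10}
A = {1, 5, 7, 8, 10}
Aᶜ = {2, 3, 4, 6, 9}

Aᶜ = {2, 3, 4, 6, 9}


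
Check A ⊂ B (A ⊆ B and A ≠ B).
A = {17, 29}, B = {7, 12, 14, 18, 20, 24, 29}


A ⊂ B requires: A ⊆ B AND A ≠ B.
A ⊆ B? No
A ⊄ B, so A is not a proper subset.

No, A is not a proper subset of B


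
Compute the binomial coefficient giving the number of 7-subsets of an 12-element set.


C(n,k) = n! / (k!(n-k)!)
C(12,7) = 12! / (7!5!)
= 792

C(12,7) = 792


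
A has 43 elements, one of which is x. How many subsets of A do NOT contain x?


Subsets of A avoiding x are subsets of A \ {x}, which has 42 elements.
Count = 2^(n-1) = 2^42
= 4398046511104

Number of subsets avoiding x = 4398046511104


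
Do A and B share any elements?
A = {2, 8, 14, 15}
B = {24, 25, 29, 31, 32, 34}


Disjoint means A ∩ B = ∅.
A ∩ B = ∅
A ∩ B = ∅, so A and B are disjoint.

No — A and B share no elements (A ∩ B = ∅), so they are disjoint


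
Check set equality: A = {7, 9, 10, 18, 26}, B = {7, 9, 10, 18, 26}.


Two sets are equal iff they have exactly the same elements.
A = {7, 9, 10, 18, 26}
B = {7, 9, 10, 18, 26}
Same elements → A = B

Yes, A = B


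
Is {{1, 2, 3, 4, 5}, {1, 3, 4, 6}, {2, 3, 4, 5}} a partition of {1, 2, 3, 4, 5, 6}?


A partition requires: (1) non-empty parts, (2) pairwise disjoint, (3) union = U
Parts: {1, 2, 3, 4, 5}, {1, 3, 4, 6}, {2, 3, 4, 5}
Union of parts: {1, 2, 3, 4, 5, 6}
U = {1, 2, 3, 4, 5, 6}
All non-empty? True
Pairwise disjoint? False
Covers U? True

No, not a valid partition


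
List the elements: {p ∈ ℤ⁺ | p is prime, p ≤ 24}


Checking each candidate:
Condition: primes ≤ 24
Result = {2, 3, 5, 7, 11, 13, 17, 19, 23}

{2, 3, 5, 7, 11, 13, 17, 19, 23}


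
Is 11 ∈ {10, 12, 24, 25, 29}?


A = {10, 12, 24, 25, 29}
Checking if 11 is in A
11 is not in A → False

11 ∉ A


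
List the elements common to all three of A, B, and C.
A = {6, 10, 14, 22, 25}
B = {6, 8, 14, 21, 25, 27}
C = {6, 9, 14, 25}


A ∩ B = {6, 14, 25}
(A ∩ B) ∩ C = {6, 14, 25}

A ∩ B ∩ C = {6, 14, 25}


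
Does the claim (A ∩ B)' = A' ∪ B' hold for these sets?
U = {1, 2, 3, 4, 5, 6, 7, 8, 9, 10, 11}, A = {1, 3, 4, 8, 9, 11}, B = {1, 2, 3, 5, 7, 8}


LHS: A ∩ B = {1, 3, 8}
(A ∩ B)' = U \ (A ∩ B) = {2, 4, 5, 6, 7, 9, 10, 11}
A' = {2, 5, 6, 7, 10}, B' = {4, 6, 9, 10, 11}
Claimed RHS: A' ∪ B' = {2, 4, 5, 6, 7, 9, 10, 11}
Identity is VALID: LHS = RHS = {2, 4, 5, 6, 7, 9, 10, 11} ✓

Identity is valid. (A ∩ B)' = A' ∪ B' = {2, 4, 5, 6, 7, 9, 10, 11}


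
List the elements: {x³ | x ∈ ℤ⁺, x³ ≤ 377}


Checking each candidate:
Condition: positive perfect cubes ≤ 377
Result = {1, 8, 27, 64, 125, 216, 343}

{1, 8, 27, 64, 125, 216, 343}


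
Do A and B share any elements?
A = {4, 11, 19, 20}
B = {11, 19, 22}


Disjoint means A ∩ B = ∅.
A ∩ B = {11, 19}
A ∩ B ≠ ∅, so A and B are NOT disjoint.

Yes — A and B share the element(s) of A ∩ B = {11, 19}, so they are not disjoint


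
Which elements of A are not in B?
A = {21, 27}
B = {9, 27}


A \ B = elements in A but not in B
A = {21, 27}
B = {9, 27}
Remove from A any elements in B
A \ B = {21}

A \ B = {21}


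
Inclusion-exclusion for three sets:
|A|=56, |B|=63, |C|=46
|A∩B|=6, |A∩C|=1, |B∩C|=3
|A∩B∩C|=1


|A∪B∪C| = |A|+|B|+|C| - |A∩B|-|A∩C|-|B∩C| + |A∩B∩C|
= 56+63+46 - 6-1-3 + 1
= 165 - 10 + 1
= 156

|A ∪ B ∪ C| = 156


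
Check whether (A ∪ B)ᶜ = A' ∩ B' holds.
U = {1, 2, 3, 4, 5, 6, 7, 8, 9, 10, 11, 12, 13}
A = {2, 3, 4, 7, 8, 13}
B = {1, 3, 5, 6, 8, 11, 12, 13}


LHS: A ∪ B = {1, 2, 3, 4, 5, 6, 7, 8, 11, 12, 13}
(A ∪ B)' = U \ (A ∪ B) = {9, 10}
A' = {1, 5, 6, 9, 10, 11, 12}, B' = {2, 4, 7, 9, 10}
Claimed RHS: A' ∩ B' = {9, 10}
Identity is VALID: LHS = RHS = {9, 10} ✓

Identity is valid. (A ∪ B)' = A' ∩ B' = {9, 10}


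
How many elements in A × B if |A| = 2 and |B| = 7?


|A × B| = |A| × |B|
= 2 × 7
= 14

|A × B| = 14


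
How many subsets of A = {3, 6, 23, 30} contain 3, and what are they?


A subset of A contains 3 iff the remaining 3 elements form any subset of A \ {3}.
Count: 2^(n-1) = 2^3 = 8
Subsets containing 3: {3}, {3, 6}, {3, 23}, {3, 30}, {3, 6, 23}, {3, 6, 30}, {3, 23, 30}, {3, 6, 23, 30}

Subsets containing 3 (8 total): {3}, {3, 6}, {3, 23}, {3, 30}, {3, 6, 23}, {3, 6, 30}, {3, 23, 30}, {3, 6, 23, 30}


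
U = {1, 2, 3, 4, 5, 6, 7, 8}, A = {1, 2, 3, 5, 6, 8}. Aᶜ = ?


Aᶜ = U \ A = elements in U but not in A
U = {1, 2, 3, 4, 5, 6, 7, 8}
A = {1, 2, 3, 5, 6, 8}
Aᶜ = {4, 7}

Aᶜ = {4, 7}


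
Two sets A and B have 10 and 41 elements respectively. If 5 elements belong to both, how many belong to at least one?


|A ∪ B| = |A| + |B| - |A ∩ B|
= 10 + 41 - 5
= 46

|A ∪ B| = 46


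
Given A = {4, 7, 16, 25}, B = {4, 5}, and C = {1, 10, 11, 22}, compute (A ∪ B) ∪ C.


A ∪ B = {4, 5, 7, 16, 25}
(A ∪ B) ∪ C = {1, 4, 5, 7, 10, 11, 16, 22, 25}

A ∪ B ∪ C = {1, 4, 5, 7, 10, 11, 16, 22, 25}


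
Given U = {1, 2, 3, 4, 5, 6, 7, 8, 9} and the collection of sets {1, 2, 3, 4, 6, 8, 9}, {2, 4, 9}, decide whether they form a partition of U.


A partition requires: (1) non-empty parts, (2) pairwise disjoint, (3) union = U
Parts: {1, 2, 3, 4, 6, 8, 9}, {2, 4, 9}
Union of parts: {1, 2, 3, 4, 6, 8, 9}
U = {1, 2, 3, 4, 5, 6, 7, 8, 9}
All non-empty? True
Pairwise disjoint? False
Covers U? False

No, not a valid partition


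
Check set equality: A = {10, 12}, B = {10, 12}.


Two sets are equal iff they have exactly the same elements.
A = {10, 12}
B = {10, 12}
Same elements → A = B

Yes, A = B


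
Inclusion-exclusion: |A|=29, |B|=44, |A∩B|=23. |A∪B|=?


|A ∪ B| = |A| + |B| - |A ∩ B|
= 29 + 44 - 23
= 50

|A ∪ B| = 50


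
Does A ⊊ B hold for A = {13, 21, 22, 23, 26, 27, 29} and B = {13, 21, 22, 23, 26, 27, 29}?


A ⊂ B requires: A ⊆ B AND A ≠ B.
A ⊆ B? Yes
A = B? Yes
A = B, so A is not a PROPER subset.

No, A is not a proper subset of B


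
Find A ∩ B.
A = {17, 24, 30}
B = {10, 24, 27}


A ∩ B = elements in both A and B
A = {17, 24, 30}
B = {10, 24, 27}
A ∩ B = {24}

A ∩ B = {24}


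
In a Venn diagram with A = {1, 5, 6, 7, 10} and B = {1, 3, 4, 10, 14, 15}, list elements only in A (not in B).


A = {1, 5, 6, 7, 10}
B = {1, 3, 4, 10, 14, 15}
Region: only in A (not in B)
Elements: {5, 6, 7}

Elements only in A (not in B): {5, 6, 7}


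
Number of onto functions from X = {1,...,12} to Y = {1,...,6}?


n = |X| = 12, k = |Y| = 6. Surjections via inclusion-exclusion:
S(n,k) = Σ(-1)^i × C(k,i) × (k-i)^n, i=0 to k
i=0: (-1)^0×C(6,0)×6^12 = 2176782336
i=1: (-1)^1×C(6,1)×5^12 = -1464843750
i=2: (-1)^2×C(6,2)×4^12 = 251658240
i=3: (-1)^3×C(6,3)×3^12 = -10628820
i=4: (-1)^4×C(6,4)×2^12 = 61440
i=5: (-1)^5×C(6,5)×1^12 = -6
i=6: (-1)^6×C(6,6)×0^12 = 0
Total = 953029440

Number of surjections = 953029440


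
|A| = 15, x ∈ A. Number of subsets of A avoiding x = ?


Subsets of A avoiding x are subsets of A \ {x}, which has 14 elements.
Count = 2^(n-1) = 2^14
= 16384

Number of subsets avoiding x = 16384


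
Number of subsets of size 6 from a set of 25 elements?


C(n,k) = n! / (k!(n-k)!)
C(25,6) = 25! / (6!19!)
= 177100

C(25,6) = 177100


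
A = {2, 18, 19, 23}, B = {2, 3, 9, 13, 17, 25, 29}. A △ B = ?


A △ B = (A \ B) ∪ (B \ A) = elements in exactly one of A or B
A \ B = {18, 19, 23}
B \ A = {3, 9, 13, 17, 25, 29}
A △ B = {3, 9, 13, 17, 18, 19, 23, 25, 29}

A △ B = {3, 9, 13, 17, 18, 19, 23, 25, 29}
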